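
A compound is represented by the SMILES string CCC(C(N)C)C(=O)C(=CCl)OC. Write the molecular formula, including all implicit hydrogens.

Walk through each heavy atom and fill implicit hydrogens from standard valence (C 4, N 3, O 2, S 2, halogen 1):
  atom 1: C, bond orders sum to 1 (valence 4) → 3 H
  atom 2: C, bond orders sum to 2 (valence 4) → 2 H
  atom 3: C, bond orders sum to 3 (valence 4) → 1 H
  atom 4: C, bond orders sum to 3 (valence 4) → 1 H
  atom 5: N, bond orders sum to 1 (valence 3) → 2 H
  atom 6: C, bond orders sum to 1 (valence 4) → 3 H
  atom 7: C, bond orders sum to 4 (valence 4) → 0 H
  atom 8: O, bond orders sum to 2 (valence 2) → 0 H
  atom 9: C, bond orders sum to 4 (valence 4) → 0 H
  atom 10: C, bond orders sum to 3 (valence 4) → 1 H
  atom 11: Cl (halogen, monovalent) → 0 H
  atom 12: O, bond orders sum to 2 (valence 2) → 0 H
  atom 13: C, bond orders sum to 1 (valence 4) → 3 H
Totals → C:9, H:16, Cl:1, N:1, O:2.
In Hill order: C9H16ClNO2.

C9H16ClNO2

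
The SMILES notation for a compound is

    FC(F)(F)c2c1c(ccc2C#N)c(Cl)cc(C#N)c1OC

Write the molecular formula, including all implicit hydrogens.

Walk through each heavy atom and fill implicit hydrogens from standard valence (C 4, N 3, O 2, S 2, halogen 1); for lowercase aromatic atoms, an aromatic c carries 1 H when it has two neighbours and 0 H with three, and aromatic n carries 0 H:
  atom 1: F (halogen, monovalent) → 0 H
  atom 2: C, bond orders sum to 4 (valence 4) → 0 H
  atom 3: F (halogen, monovalent) → 0 H
  atom 4: F (halogen, monovalent) → 0 H
  atom 5: aromatic c, 3 neighbours → 0 H
  atom 6: aromatic c, 3 neighbours → 0 H
  atom 7: aromatic c, 3 neighbours → 0 H
  atom 8: aromatic c, 2 neighbours → 1 H
  atom 9: aromatic c, 2 neighbours → 1 H
  atom 10: aromatic c, 3 neighbours → 0 H
  atom 11: C, bond orders sum to 4 (valence 4) → 0 H
  atom 12: N, bond orders sum to 3 (valence 3) → 0 H
  atom 13: aromatic c, 3 neighbours → 0 H
  atom 14: Cl (halogen, monovalent) → 0 H
  atom 15: aromatic c, 2 neighbours → 1 H
  atom 16: aromatic c, 3 neighbours → 0 H
  atom 17: C, bond orders sum to 4 (valence 4) → 0 H
  atom 18: N, bond orders sum to 3 (valence 3) → 0 H
  atom 19: aromatic c, 3 neighbours → 0 H
  atom 20: O, bond orders sum to 2 (valence 2) → 0 H
  atom 21: C, bond orders sum to 1 (valence 4) → 3 H
Totals → C:14, H:6, Cl:1, F:3, N:2, O:1.

C14H6ClF3N2O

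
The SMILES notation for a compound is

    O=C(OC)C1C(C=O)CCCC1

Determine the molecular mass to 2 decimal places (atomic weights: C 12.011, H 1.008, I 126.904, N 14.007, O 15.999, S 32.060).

First, the molecular formula is C9H14O3 (counting implicit H from valence).
  C: 9 × 12.011 = 108.099
  H: 14 × 1.008 = 14.112
  O: 3 × 15.999 = 47.997
Sum: 9×12.011 + 14×1.008 + 3×15.999 = 170.208 → 170.21 g/mol.

170.21 g/mol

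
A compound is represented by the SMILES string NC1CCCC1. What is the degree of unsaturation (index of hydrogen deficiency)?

1

Degree of unsaturation = (number of rings) + (number of π bonds).
Ring closures in the SMILES: 1.
π bonds: none → 0 DoU from unsaturation.
Total DoU = 1 + 0 = 1.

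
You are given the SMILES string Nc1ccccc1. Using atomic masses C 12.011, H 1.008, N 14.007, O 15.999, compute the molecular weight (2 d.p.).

93.13 g/mol

First, the molecular formula is C6H7N (counting implicit H from valence).
  C: 6 × 12.011 = 72.066
  H: 7 × 1.008 = 7.056
  N: 1 × 14.007 = 14.007
Sum: 6×12.011 + 7×1.008 + 1×14.007 = 93.129 → 93.13 g/mol.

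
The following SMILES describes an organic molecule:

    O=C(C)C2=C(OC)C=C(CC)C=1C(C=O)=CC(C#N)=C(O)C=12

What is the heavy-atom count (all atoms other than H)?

Every atom symbol written in the SMILES (organic subset) is one heavy atom; implicit H are not written.
Heavy atoms by element → C:17, N:1, O:4.
Total: 22.

22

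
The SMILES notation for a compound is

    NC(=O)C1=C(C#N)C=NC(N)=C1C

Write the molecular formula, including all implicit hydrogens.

Walk through each heavy atom and fill implicit hydrogens from standard valence (C 4, N 3, O 2, S 2, halogen 1):
  atom 1: N, bond orders sum to 1 (valence 3) → 2 H
  atom 2: C, bond orders sum to 4 (valence 4) → 0 H
  atom 3: O, bond orders sum to 2 (valence 2) → 0 H
  atom 4: C, bond orders sum to 4 (valence 4) → 0 H
  atom 5: C, bond orders sum to 4 (valence 4) → 0 H
  atom 6: C, bond orders sum to 4 (valence 4) → 0 H
  atom 7: N, bond orders sum to 3 (valence 3) → 0 H
  atom 8: C, bond orders sum to 3 (valence 4) → 1 H
  atom 9: N, bond orders sum to 3 (valence 3) → 0 H
  atom 10: C, bond orders sum to 4 (valence 4) → 0 H
  atom 11: N, bond orders sum to 1 (valence 3) → 2 H
  atom 12: C, bond orders sum to 4 (valence 4) → 0 H
  atom 13: C, bond orders sum to 1 (valence 4) → 3 H
Totals → C:8, H:8, N:4, O:1.

C8H8N4O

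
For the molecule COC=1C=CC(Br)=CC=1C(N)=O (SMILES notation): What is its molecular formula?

C8H8BrNO2

Walk through each heavy atom and fill implicit hydrogens from standard valence (C 4, N 3, O 2, S 2, halogen 1):
  atom 1: C, bond orders sum to 1 (valence 4) → 3 H
  atom 2: O, bond orders sum to 2 (valence 2) → 0 H
  atom 3: C, bond orders sum to 4 (valence 4) → 0 H
  atom 4: C, bond orders sum to 3 (valence 4) → 1 H
  atom 5: C, bond orders sum to 3 (valence 4) → 1 H
  atom 6: C, bond orders sum to 4 (valence 4) → 0 H
  atom 7: Br (halogen, monovalent) → 0 H
  atom 8: C, bond orders sum to 3 (valence 4) → 1 H
  atom 9: C, bond orders sum to 4 (valence 4) → 0 H
  atom 10: C, bond orders sum to 4 (valence 4) → 0 H
  atom 11: N, bond orders sum to 1 (valence 3) → 2 H
  atom 12: O, bond orders sum to 2 (valence 2) → 0 H
Totals → C:8, H:8, Br:1, N:1, O:2.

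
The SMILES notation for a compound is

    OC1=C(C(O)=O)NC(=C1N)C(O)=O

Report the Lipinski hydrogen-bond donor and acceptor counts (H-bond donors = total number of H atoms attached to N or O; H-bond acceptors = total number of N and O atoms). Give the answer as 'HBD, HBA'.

6, 7

Donors: find every N or O and count the H atoms it carries.
  atom 1 (O): bond orders sum to 1 → 1 H
  atom 5 (O): bond orders sum to 1 → 1 H
  atom 6 (O): bond orders sum to 2 → 0 H
  atom 7 (N): bond orders sum to 2 → 1 H
  atom 10 (N): bond orders sum to 1 → 2 H
  atom 12 (O): bond orders sum to 1 → 1 H
  atom 13 (O): bond orders sum to 2 → 0 H
Lipinski HBD = 6.
Acceptors: N atoms = 2, O atoms = 5 → HBA = 7.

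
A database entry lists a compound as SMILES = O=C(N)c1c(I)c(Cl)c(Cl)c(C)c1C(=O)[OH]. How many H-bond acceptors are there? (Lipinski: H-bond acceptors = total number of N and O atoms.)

4

N atoms: 1; O atoms: 3.
Lipinski HBA = 1 + 3 = 4.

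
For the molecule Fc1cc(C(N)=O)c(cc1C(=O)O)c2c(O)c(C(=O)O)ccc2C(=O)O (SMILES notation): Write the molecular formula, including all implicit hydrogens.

Walk through each heavy atom and fill implicit hydrogens from standard valence (C 4, N 3, O 2, S 2, halogen 1); for lowercase aromatic atoms, an aromatic c carries 1 H when it has two neighbours and 0 H with three, and aromatic n carries 0 H:
  atom 1: F (halogen, monovalent) → 0 H
  atom 2: aromatic c, 3 neighbours → 0 H
  atom 3: aromatic c, 2 neighbours → 1 H
  atom 4: aromatic c, 3 neighbours → 0 H
  atom 5: C, bond orders sum to 4 (valence 4) → 0 H
  atom 6: N, bond orders sum to 1 (valence 3) → 2 H
  atom 7: O, bond orders sum to 2 (valence 2) → 0 H
  atom 8: aromatic c, 3 neighbours → 0 H
  atom 9: aromatic c, 2 neighbours → 1 H
  atom 10: aromatic c, 3 neighbours → 0 H
  atom 11: C, bond orders sum to 4 (valence 4) → 0 H
  atom 12: O, bond orders sum to 2 (valence 2) → 0 H
  atom 13: O, bond orders sum to 1 (valence 2) → 1 H
  atom 14: aromatic c, 3 neighbours → 0 H
  atom 15: aromatic c, 3 neighbours → 0 H
  atom 16: O, bond orders sum to 1 (valence 2) → 1 H
  atom 17: aromatic c, 3 neighbours → 0 H
  atom 18: C, bond orders sum to 4 (valence 4) → 0 H
  atom 19: O, bond orders sum to 2 (valence 2) → 0 H
  atom 20: O, bond orders sum to 1 (valence 2) → 1 H
  atom 21: aromatic c, 2 neighbours → 1 H
  atom 22: aromatic c, 2 neighbours → 1 H
  atom 23: aromatic c, 3 neighbours → 0 H
  atom 24: C, bond orders sum to 4 (valence 4) → 0 H
  atom 25: O, bond orders sum to 2 (valence 2) → 0 H
  atom 26: O, bond orders sum to 1 (valence 2) → 1 H
Totals → C:16, H:10, F:1, N:1, O:8.

C16H10FNO8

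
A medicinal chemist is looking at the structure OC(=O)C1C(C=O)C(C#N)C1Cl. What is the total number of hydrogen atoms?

Walk through each heavy atom and fill implicit hydrogens from standard valence (C 4, N 3, O 2, S 2, halogen 1):
  atom 1: O, bond orders sum to 1 (valence 2) → 1 H
  atom 2: C, bond orders sum to 4 (valence 4) → 0 H
  atom 3: O, bond orders sum to 2 (valence 2) → 0 H
  atom 4: C, bond orders sum to 3 (valence 4) → 1 H
  atom 5: C, bond orders sum to 3 (valence 4) → 1 H
  atom 6: C, bond orders sum to 3 (valence 4) → 1 H
  atom 7: O, bond orders sum to 2 (valence 2) → 0 H
  atom 8: C, bond orders sum to 3 (valence 4) → 1 H
  atom 9: C, bond orders sum to 4 (valence 4) → 0 H
  atom 10: N, bond orders sum to 3 (valence 3) → 0 H
  atom 11: C, bond orders sum to 3 (valence 4) → 1 H
  atom 12: Cl (halogen, monovalent) → 0 H
Total hydrogens: 6.

6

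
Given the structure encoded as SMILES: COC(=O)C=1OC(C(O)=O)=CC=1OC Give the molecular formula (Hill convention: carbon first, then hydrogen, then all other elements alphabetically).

C8H8O6

Walk through each heavy atom and fill implicit hydrogens from standard valence (C 4, N 3, O 2, S 2, halogen 1):
  atom 1: C, bond orders sum to 1 (valence 4) → 3 H
  atom 2: O, bond orders sum to 2 (valence 2) → 0 H
  atom 3: C, bond orders sum to 4 (valence 4) → 0 H
  atom 4: O, bond orders sum to 2 (valence 2) → 0 H
  atom 5: C, bond orders sum to 4 (valence 4) → 0 H
  atom 6: O, bond orders sum to 2 (valence 2) → 0 H
  atom 7: C, bond orders sum to 4 (valence 4) → 0 H
  atom 8: C, bond orders sum to 4 (valence 4) → 0 H
  atom 9: O, bond orders sum to 1 (valence 2) → 1 H
  atom 10: O, bond orders sum to 2 (valence 2) → 0 H
  atom 11: C, bond orders sum to 3 (valence 4) → 1 H
  atom 12: C, bond orders sum to 4 (valence 4) → 0 H
  atom 13: O, bond orders sum to 2 (valence 2) → 0 H
  atom 14: C, bond orders sum to 1 (valence 4) → 3 H
Totals → C:8, H:8, O:6.
In Hill order: C8H8O6.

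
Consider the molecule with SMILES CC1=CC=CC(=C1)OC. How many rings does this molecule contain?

1

In SMILES, each pair of matching ring-closure digits denotes one ring-closing bond; the number of such bonds equals the number of independent rings.
Ring-closure bonds here: 1.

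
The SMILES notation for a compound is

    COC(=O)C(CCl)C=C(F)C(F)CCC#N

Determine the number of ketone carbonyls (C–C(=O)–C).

Scan the SMILES for the ketone motif — none present.
Groups that are present: 1 alkene, 1 ester, 1 nitrile.

0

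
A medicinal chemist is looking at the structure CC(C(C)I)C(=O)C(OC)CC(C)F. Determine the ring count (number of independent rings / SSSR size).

In SMILES, each pair of matching ring-closure digits denotes one ring-closing bond; the number of such bonds equals the number of independent rings.
Ring-closure bonds here: 0.

0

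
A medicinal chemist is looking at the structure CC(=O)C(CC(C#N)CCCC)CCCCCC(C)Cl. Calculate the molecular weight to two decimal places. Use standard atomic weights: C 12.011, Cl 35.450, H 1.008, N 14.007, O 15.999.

299.88 g/mol

First, the molecular formula is C17H30ClNO (counting implicit H from valence).
  C: 17 × 12.011 = 204.187
  Cl: 1 × 35.450 = 35.450
  H: 30 × 1.008 = 30.240
  N: 1 × 14.007 = 14.007
  O: 1 × 15.999 = 15.999
Sum: 17×12.011 + 1×35.450 + 30×1.008 + 1×14.007 + 1×15.999 = 299.883 → 299.88 g/mol.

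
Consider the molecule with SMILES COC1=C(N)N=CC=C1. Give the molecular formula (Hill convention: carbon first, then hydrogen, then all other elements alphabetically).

Walk through each heavy atom and fill implicit hydrogens from standard valence (C 4, N 3, O 2, S 2, halogen 1):
  atom 1: C, bond orders sum to 1 (valence 4) → 3 H
  atom 2: O, bond orders sum to 2 (valence 2) → 0 H
  atom 3: C, bond orders sum to 4 (valence 4) → 0 H
  atom 4: C, bond orders sum to 4 (valence 4) → 0 H
  atom 5: N, bond orders sum to 1 (valence 3) → 2 H
  atom 6: N, bond orders sum to 3 (valence 3) → 0 H
  atom 7: C, bond orders sum to 3 (valence 4) → 1 H
  atom 8: C, bond orders sum to 3 (valence 4) → 1 H
  atom 9: C, bond orders sum to 3 (valence 4) → 1 H
Totals → C:6, H:8, N:2, O:1.

C6H8N2O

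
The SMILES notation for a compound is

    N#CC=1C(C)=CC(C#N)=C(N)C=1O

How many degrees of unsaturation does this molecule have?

8

Degree of unsaturation = (number of rings) + (number of π bonds).
Ring closures in the SMILES: 1.
π bonds: 3 double bonds (each 1 DoU), 2 triple bonds (each 2 DoU) → 7 DoU from unsaturation.
Total DoU = 1 + 7 = 8.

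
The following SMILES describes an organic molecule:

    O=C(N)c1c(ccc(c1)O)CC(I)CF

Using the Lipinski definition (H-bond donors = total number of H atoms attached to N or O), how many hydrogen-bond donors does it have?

Donors: find every N or O and count the H atoms it carries.
  atom 1 (O): bond orders sum to 2 → 0 H
  atom 3 (N): bond orders sum to 1 → 2 H
  atom 10 (O): bond orders sum to 1 → 1 H
Lipinski HBD = 3.

3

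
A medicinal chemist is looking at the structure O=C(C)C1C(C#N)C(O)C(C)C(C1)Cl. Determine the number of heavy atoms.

14

Every atom symbol written in the SMILES (organic subset) is one heavy atom; implicit H are not written.
Heavy atoms by element → C:10, Cl:1, N:1, O:2.
Total: 14.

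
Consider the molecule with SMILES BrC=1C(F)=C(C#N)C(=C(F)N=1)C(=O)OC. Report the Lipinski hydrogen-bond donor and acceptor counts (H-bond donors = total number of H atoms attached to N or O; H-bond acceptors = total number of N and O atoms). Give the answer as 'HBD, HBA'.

0, 4

Donors: find every N or O and count the H atoms it carries.
  atom 7 (N): bond orders sum to 3 → 0 H
  atom 11 (N): bond orders sum to 3 → 0 H
  atom 13 (O): bond orders sum to 2 → 0 H
  atom 14 (O): bond orders sum to 2 → 0 H
Lipinski HBD = 0.
Acceptors: N atoms = 2, O atoms = 2 → HBA = 4.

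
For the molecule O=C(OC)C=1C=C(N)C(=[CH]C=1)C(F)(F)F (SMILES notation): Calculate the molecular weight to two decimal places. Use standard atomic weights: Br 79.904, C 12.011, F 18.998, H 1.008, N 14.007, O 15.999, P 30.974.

First, the molecular formula is C9H8F3NO2 (counting implicit H from valence).
  C: 9 × 12.011 = 108.099
  F: 3 × 18.998 = 56.994
  H: 8 × 1.008 = 8.064
  N: 1 × 14.007 = 14.007
  O: 2 × 15.999 = 31.998
Sum: 9×12.011 + 3×18.998 + 8×1.008 + 1×14.007 + 2×15.999 = 219.162 → 219.16 g/mol.

219.16 g/mol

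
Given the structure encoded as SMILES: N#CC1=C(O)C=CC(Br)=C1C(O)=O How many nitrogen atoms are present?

1

Scan the SMILES for N atoms (remember two-letter symbols like Cl and Br are single atoms).
Nitrogen count: 1.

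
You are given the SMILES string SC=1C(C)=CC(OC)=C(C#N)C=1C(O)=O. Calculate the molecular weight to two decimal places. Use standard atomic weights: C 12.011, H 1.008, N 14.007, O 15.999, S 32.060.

223.25 g/mol

First, the molecular formula is C10H9NO3S (counting implicit H from valence).
  C: 10 × 12.011 = 120.110
  H: 9 × 1.008 = 9.072
  N: 1 × 14.007 = 14.007
  O: 3 × 15.999 = 47.997
  S: 1 × 32.060 = 32.060
Sum: 10×12.011 + 9×1.008 + 1×14.007 + 3×15.999 + 1×32.060 = 223.246 → 223.25 g/mol.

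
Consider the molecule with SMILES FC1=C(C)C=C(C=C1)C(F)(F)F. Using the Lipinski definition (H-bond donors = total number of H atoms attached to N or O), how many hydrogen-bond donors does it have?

Donors: find every N or O and count the H atoms it carries.
  (no N or O atoms present)
Lipinski HBD = 0.

0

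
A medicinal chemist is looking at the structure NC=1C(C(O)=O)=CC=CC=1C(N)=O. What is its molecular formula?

C8H8N2O3

Walk through each heavy atom and fill implicit hydrogens from standard valence (C 4, N 3, O 2, S 2, halogen 1):
  atom 1: N, bond orders sum to 1 (valence 3) → 2 H
  atom 2: C, bond orders sum to 4 (valence 4) → 0 H
  atom 3: C, bond orders sum to 4 (valence 4) → 0 H
  atom 4: C, bond orders sum to 4 (valence 4) → 0 H
  atom 5: O, bond orders sum to 1 (valence 2) → 1 H
  atom 6: O, bond orders sum to 2 (valence 2) → 0 H
  atom 7: C, bond orders sum to 3 (valence 4) → 1 H
  atom 8: C, bond orders sum to 3 (valence 4) → 1 H
  atom 9: C, bond orders sum to 3 (valence 4) → 1 H
  atom 10: C, bond orders sum to 4 (valence 4) → 0 H
  atom 11: C, bond orders sum to 4 (valence 4) → 0 H
  atom 12: N, bond orders sum to 1 (valence 3) → 2 H
  atom 13: O, bond orders sum to 2 (valence 2) → 0 H
Totals → C:8, H:8, N:2, O:3.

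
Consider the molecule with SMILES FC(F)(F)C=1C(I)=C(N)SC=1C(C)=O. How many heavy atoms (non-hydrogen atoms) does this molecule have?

Every atom symbol written in the SMILES (organic subset) is one heavy atom; implicit H are not written.
Heavy atoms by element → C:7, F:3, I:1, N:1, O:1, S:1.
Total: 14.

14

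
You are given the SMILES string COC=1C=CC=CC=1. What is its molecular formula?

Walk through each heavy atom and fill implicit hydrogens from standard valence (C 4, N 3, O 2, S 2, halogen 1):
  atom 1: C, bond orders sum to 1 (valence 4) → 3 H
  atom 2: O, bond orders sum to 2 (valence 2) → 0 H
  atom 3: C, bond orders sum to 4 (valence 4) → 0 H
  atom 4: C, bond orders sum to 3 (valence 4) → 1 H
  atom 5: C, bond orders sum to 3 (valence 4) → 1 H
  atom 6: C, bond orders sum to 3 (valence 4) → 1 H
  atom 7: C, bond orders sum to 3 (valence 4) → 1 H
  atom 8: C, bond orders sum to 3 (valence 4) → 1 H
Totals → C:7, H:8, O:1.
In Hill order: C7H8O.

C7H8O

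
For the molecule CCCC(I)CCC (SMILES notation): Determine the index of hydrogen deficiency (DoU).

0

Degree of unsaturation = (number of rings) + (number of π bonds).
Ring closures in the SMILES: 0.
π bonds: none → 0 DoU from unsaturation.
Total DoU = 0 + 0 = 0.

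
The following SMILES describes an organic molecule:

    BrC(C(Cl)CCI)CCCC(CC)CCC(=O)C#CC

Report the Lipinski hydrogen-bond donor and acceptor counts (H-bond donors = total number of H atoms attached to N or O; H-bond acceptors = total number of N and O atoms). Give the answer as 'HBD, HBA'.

Donors: find every N or O and count the H atoms it carries.
  atom 17 (O): bond orders sum to 2 → 0 H
Lipinski HBD = 0.
Acceptors: N atoms = 0, O atoms = 1 → HBA = 1.

0, 1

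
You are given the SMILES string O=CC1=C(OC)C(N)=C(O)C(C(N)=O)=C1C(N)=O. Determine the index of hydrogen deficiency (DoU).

Molecular formula: C10H11N3O5.
DoU = (2C + 2 + N − H − X) / 2, where X is the halogen count and O/S are ignored.
    = (2·10 + 2 + 3 − 11 − 0) / 2 = 14 / 2 = 7.

7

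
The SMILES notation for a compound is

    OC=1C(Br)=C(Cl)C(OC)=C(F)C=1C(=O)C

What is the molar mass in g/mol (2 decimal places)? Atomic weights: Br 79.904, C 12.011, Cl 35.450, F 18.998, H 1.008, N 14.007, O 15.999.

First, the molecular formula is C9H7BrClFO3 (counting implicit H from valence).
  Br: 1 × 79.904 = 79.904
  C: 9 × 12.011 = 108.099
  Cl: 1 × 35.450 = 35.450
  F: 1 × 18.998 = 18.998
  H: 7 × 1.008 = 7.056
  O: 3 × 15.999 = 47.997
Sum: 1×79.904 + 9×12.011 + 1×35.450 + 1×18.998 + 7×1.008 + 3×15.999 = 297.504 → 297.50 g/mol.

297.50 g/mol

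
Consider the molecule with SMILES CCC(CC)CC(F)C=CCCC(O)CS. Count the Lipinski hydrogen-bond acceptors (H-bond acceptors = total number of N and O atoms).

1

N atoms: 0; O atoms: 1.
Lipinski HBA = 0 + 1 = 1.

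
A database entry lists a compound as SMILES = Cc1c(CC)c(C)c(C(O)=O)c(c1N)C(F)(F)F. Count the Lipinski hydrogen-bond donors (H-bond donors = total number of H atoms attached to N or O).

3

Donors: find every N or O and count the H atoms it carries.
  atom 10 (O): bond orders sum to 1 → 1 H
  atom 11 (O): bond orders sum to 2 → 0 H
  atom 14 (N): bond orders sum to 1 → 2 H
Lipinski HBD = 3.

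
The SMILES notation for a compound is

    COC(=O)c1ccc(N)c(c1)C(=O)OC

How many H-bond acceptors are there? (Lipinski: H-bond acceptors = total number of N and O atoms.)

5

N atoms: 1; O atoms: 4.
Lipinski HBA = 1 + 4 = 5.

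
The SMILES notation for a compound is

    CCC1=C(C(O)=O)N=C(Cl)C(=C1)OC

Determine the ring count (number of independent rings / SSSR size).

In SMILES, each pair of matching ring-closure digits denotes one ring-closing bond; the number of such bonds equals the number of independent rings.
Ring-closure bonds here: 1.

1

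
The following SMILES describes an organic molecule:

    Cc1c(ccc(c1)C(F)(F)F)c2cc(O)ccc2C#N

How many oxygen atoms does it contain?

1

Scan the SMILES for O atoms (remember two-letter symbols like Cl and Br are single atoms).
Oxygen count: 1.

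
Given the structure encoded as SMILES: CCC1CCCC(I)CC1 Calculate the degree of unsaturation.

1

Degree of unsaturation = (number of rings) + (number of π bonds).
Ring closures in the SMILES: 1.
π bonds: none → 0 DoU from unsaturation.
Total DoU = 1 + 0 = 1.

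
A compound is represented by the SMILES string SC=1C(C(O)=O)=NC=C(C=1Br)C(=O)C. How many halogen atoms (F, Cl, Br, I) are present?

Halogen atoms appear at heavy-atom position 11 (1×Br).
Other groups present: 1 carboxylic acid, 1 ketone, 1 thiol.
Halogen count: 1.

1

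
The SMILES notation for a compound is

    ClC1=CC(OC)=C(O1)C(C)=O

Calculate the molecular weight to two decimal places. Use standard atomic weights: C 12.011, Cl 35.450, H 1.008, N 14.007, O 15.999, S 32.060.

174.58 g/mol

First, the molecular formula is C7H7ClO3 (counting implicit H from valence).
  C: 7 × 12.011 = 84.077
  Cl: 1 × 35.450 = 35.450
  H: 7 × 1.008 = 7.056
  O: 3 × 15.999 = 47.997
Sum: 7×12.011 + 1×35.450 + 7×1.008 + 3×15.999 = 174.580 → 174.58 g/mol.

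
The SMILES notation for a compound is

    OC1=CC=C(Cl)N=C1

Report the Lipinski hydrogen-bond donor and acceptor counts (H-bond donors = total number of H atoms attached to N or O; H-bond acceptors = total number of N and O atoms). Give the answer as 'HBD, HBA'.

1, 2

Donors: find every N or O and count the H atoms it carries.
  atom 1 (O): bond orders sum to 1 → 1 H
  atom 7 (N): bond orders sum to 3 → 0 H
Lipinski HBD = 1.
Acceptors: N atoms = 1, O atoms = 1 → HBA = 2.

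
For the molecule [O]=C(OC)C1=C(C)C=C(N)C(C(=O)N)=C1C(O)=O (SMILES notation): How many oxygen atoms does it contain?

Scan the SMILES for O atoms (remember two-letter symbols like Cl and Br are single atoms).
Oxygen count: 5.

5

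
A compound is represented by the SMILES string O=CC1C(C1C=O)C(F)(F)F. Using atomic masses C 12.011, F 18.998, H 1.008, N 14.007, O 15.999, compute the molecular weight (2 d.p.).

166.10 g/mol

First, the molecular formula is C6H5F3O2 (counting implicit H from valence).
  C: 6 × 12.011 = 72.066
  F: 3 × 18.998 = 56.994
  H: 5 × 1.008 = 5.040
  O: 2 × 15.999 = 31.998
Sum: 6×12.011 + 3×18.998 + 5×1.008 + 2×15.999 = 166.098 → 166.10 g/mol.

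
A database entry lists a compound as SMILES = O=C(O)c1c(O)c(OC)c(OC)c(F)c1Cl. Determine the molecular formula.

Walk through each heavy atom and fill implicit hydrogens from standard valence (C 4, N 3, O 2, S 2, halogen 1); for lowercase aromatic atoms, an aromatic c carries 1 H when it has two neighbours and 0 H with three, and aromatic n carries 0 H:
  atom 1: O, bond orders sum to 2 (valence 2) → 0 H
  atom 2: C, bond orders sum to 4 (valence 4) → 0 H
  atom 3: O, bond orders sum to 1 (valence 2) → 1 H
  atom 4: aromatic c, 3 neighbours → 0 H
  atom 5: aromatic c, 3 neighbours → 0 H
  atom 6: O, bond orders sum to 1 (valence 2) → 1 H
  atom 7: aromatic c, 3 neighbours → 0 H
  atom 8: O, bond orders sum to 2 (valence 2) → 0 H
  atom 9: C, bond orders sum to 1 (valence 4) → 3 H
  atom 10: aromatic c, 3 neighbours → 0 H
  atom 11: O, bond orders sum to 2 (valence 2) → 0 H
  atom 12: C, bond orders sum to 1 (valence 4) → 3 H
  atom 13: aromatic c, 3 neighbours → 0 H
  atom 14: F (halogen, monovalent) → 0 H
  atom 15: aromatic c, 3 neighbours → 0 H
  atom 16: Cl (halogen, monovalent) → 0 H
Totals → C:9, H:8, Cl:1, F:1, O:5.

C9H8ClFO5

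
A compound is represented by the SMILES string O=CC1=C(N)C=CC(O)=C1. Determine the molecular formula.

Walk through each heavy atom and fill implicit hydrogens from standard valence (C 4, N 3, O 2, S 2, halogen 1):
  atom 1: O, bond orders sum to 2 (valence 2) → 0 H
  atom 2: C, bond orders sum to 3 (valence 4) → 1 H
  atom 3: C, bond orders sum to 4 (valence 4) → 0 H
  atom 4: C, bond orders sum to 4 (valence 4) → 0 H
  atom 5: N, bond orders sum to 1 (valence 3) → 2 H
  atom 6: C, bond orders sum to 3 (valence 4) → 1 H
  atom 7: C, bond orders sum to 3 (valence 4) → 1 H
  atom 8: C, bond orders sum to 4 (valence 4) → 0 H
  atom 9: O, bond orders sum to 1 (valence 2) → 1 H
  atom 10: C, bond orders sum to 3 (valence 4) → 1 H
Totals → C:7, H:7, N:1, O:2.
In Hill order: C7H7NO2.

C7H7NO2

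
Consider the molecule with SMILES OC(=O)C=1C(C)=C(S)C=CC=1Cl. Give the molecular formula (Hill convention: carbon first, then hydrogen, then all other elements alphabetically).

Walk through each heavy atom and fill implicit hydrogens from standard valence (C 4, N 3, O 2, S 2, halogen 1):
  atom 1: O, bond orders sum to 1 (valence 2) → 1 H
  atom 2: C, bond orders sum to 4 (valence 4) → 0 H
  atom 3: O, bond orders sum to 2 (valence 2) → 0 H
  atom 4: C, bond orders sum to 4 (valence 4) → 0 H
  atom 5: C, bond orders sum to 4 (valence 4) → 0 H
  atom 6: C, bond orders sum to 1 (valence 4) → 3 H
  atom 7: C, bond orders sum to 4 (valence 4) → 0 H
  atom 8: S, bond orders sum to 1 (valence 2) → 1 H
  atom 9: C, bond orders sum to 3 (valence 4) → 1 H
  atom 10: C, bond orders sum to 3 (valence 4) → 1 H
  atom 11: C, bond orders sum to 4 (valence 4) → 0 H
  atom 12: Cl (halogen, monovalent) → 0 H
Totals → C:8, H:7, Cl:1, O:2, S:1.

C8H7ClO2S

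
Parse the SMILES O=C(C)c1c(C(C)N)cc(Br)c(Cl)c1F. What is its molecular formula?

Walk through each heavy atom and fill implicit hydrogens from standard valence (C 4, N 3, O 2, S 2, halogen 1); for lowercase aromatic atoms, an aromatic c carries 1 H when it has two neighbours and 0 H with three, and aromatic n carries 0 H:
  atom 1: O, bond orders sum to 2 (valence 2) → 0 H
  atom 2: C, bond orders sum to 4 (valence 4) → 0 H
  atom 3: C, bond orders sum to 1 (valence 4) → 3 H
  atom 4: aromatic c, 3 neighbours → 0 H
  atom 5: aromatic c, 3 neighbours → 0 H
  atom 6: C, bond orders sum to 3 (valence 4) → 1 H
  atom 7: C, bond orders sum to 1 (valence 4) → 3 H
  atom 8: N, bond orders sum to 1 (valence 3) → 2 H
  atom 9: aromatic c, 2 neighbours → 1 H
  atom 10: aromatic c, 3 neighbours → 0 H
  atom 11: Br (halogen, monovalent) → 0 H
  atom 12: aromatic c, 3 neighbours → 0 H
  atom 13: Cl (halogen, monovalent) → 0 H
  atom 14: aromatic c, 3 neighbours → 0 H
  atom 15: F (halogen, monovalent) → 0 H
Totals → C:10, H:10, Br:1, Cl:1, F:1, N:1, O:1.
In Hill order: C10H10BrClFNO.

C10H10BrClFNO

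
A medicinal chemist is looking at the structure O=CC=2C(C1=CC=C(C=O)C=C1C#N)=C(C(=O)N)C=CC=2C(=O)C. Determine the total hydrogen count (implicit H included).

12

Walk through each heavy atom and fill implicit hydrogens from standard valence (C 4, N 3, O 2, S 2, halogen 1):
  atom 1: O, bond orders sum to 2 (valence 2) → 0 H
  atom 2: C, bond orders sum to 3 (valence 4) → 1 H
  atom 3: C, bond orders sum to 4 (valence 4) → 0 H
  atom 4: C, bond orders sum to 4 (valence 4) → 0 H
  atom 5: C, bond orders sum to 4 (valence 4) → 0 H
  atom 6: C, bond orders sum to 3 (valence 4) → 1 H
  atom 7: C, bond orders sum to 3 (valence 4) → 1 H
  atom 8: C, bond orders sum to 4 (valence 4) → 0 H
  atom 9: C, bond orders sum to 3 (valence 4) → 1 H
  atom 10: O, bond orders sum to 2 (valence 2) → 0 H
  atom 11: C, bond orders sum to 3 (valence 4) → 1 H
  atom 12: C, bond orders sum to 4 (valence 4) → 0 H
  atom 13: C, bond orders sum to 4 (valence 4) → 0 H
  atom 14: N, bond orders sum to 3 (valence 3) → 0 H
  atom 15: C, bond orders sum to 4 (valence 4) → 0 H
  atom 16: C, bond orders sum to 4 (valence 4) → 0 H
  atom 17: O, bond orders sum to 2 (valence 2) → 0 H
  atom 18: N, bond orders sum to 1 (valence 3) → 2 H
  atom 19: C, bond orders sum to 3 (valence 4) → 1 H
  atom 20: C, bond orders sum to 3 (valence 4) → 1 H
  atom 21: C, bond orders sum to 4 (valence 4) → 0 H
  atom 22: C, bond orders sum to 4 (valence 4) → 0 H
  atom 23: O, bond orders sum to 2 (valence 2) → 0 H
  atom 24: C, bond orders sum to 1 (valence 4) → 3 H
Total hydrogens: 12.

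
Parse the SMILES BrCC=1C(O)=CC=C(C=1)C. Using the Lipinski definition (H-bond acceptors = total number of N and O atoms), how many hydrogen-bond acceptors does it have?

1

N atoms: 0; O atoms: 1.
Lipinski HBA = 0 + 1 = 1.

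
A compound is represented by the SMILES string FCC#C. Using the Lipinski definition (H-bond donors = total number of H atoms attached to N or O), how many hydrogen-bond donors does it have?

Donors: find every N or O and count the H atoms it carries.
  (no N or O atoms present)
Lipinski HBD = 0.

0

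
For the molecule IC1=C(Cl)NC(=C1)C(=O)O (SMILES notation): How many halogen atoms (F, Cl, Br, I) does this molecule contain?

Halogen atoms appear at heavy-atom positions 1, 4 (1×Cl, 1×I).
Other groups present: 1 carboxylic acid.
Halogen count: 2.

2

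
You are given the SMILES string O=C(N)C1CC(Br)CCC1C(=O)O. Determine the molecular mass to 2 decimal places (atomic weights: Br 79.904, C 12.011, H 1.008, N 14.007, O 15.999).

250.09 g/mol

First, the molecular formula is C8H12BrNO3 (counting implicit H from valence).
  Br: 1 × 79.904 = 79.904
  C: 8 × 12.011 = 96.088
  H: 12 × 1.008 = 12.096
  N: 1 × 14.007 = 14.007
  O: 3 × 15.999 = 47.997
Sum: 1×79.904 + 8×12.011 + 12×1.008 + 1×14.007 + 3×15.999 = 250.092 → 250.09 g/mol.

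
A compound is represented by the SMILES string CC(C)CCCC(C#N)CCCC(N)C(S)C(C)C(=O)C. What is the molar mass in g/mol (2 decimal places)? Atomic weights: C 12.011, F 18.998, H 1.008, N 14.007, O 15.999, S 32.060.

First, the molecular formula is C17H32N2OS (counting implicit H from valence).
  C: 17 × 12.011 = 204.187
  H: 32 × 1.008 = 32.256
  N: 2 × 14.007 = 28.014
  O: 1 × 15.999 = 15.999
  S: 1 × 32.060 = 32.060
Sum: 17×12.011 + 32×1.008 + 2×14.007 + 1×15.999 + 1×32.060 = 312.516 → 312.52 g/mol.

312.52 g/mol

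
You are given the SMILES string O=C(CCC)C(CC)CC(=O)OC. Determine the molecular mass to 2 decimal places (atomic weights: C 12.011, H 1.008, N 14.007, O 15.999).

186.25 g/mol

First, the molecular formula is C10H18O3 (counting implicit H from valence).
  C: 10 × 12.011 = 120.110
  H: 18 × 1.008 = 18.144
  O: 3 × 15.999 = 47.997
Sum: 10×12.011 + 18×1.008 + 3×15.999 = 186.251 → 186.25 g/mol.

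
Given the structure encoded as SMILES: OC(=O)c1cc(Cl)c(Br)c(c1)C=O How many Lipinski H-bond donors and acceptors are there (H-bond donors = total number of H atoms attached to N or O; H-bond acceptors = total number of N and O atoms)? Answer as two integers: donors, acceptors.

1, 3

Donors: find every N or O and count the H atoms it carries.
  atom 1 (O): bond orders sum to 1 → 1 H
  atom 3 (O): bond orders sum to 2 → 0 H
  atom 13 (O): bond orders sum to 2 → 0 H
Lipinski HBD = 1.
Acceptors: N atoms = 0, O atoms = 3 → HBA = 3.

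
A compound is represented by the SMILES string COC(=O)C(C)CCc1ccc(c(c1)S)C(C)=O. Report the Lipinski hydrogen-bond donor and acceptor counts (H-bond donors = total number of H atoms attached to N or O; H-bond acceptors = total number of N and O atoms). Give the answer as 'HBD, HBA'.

Donors: find every N or O and count the H atoms it carries.
  atom 2 (O): bond orders sum to 2 → 0 H
  atom 4 (O): bond orders sum to 2 → 0 H
  atom 18 (O): bond orders sum to 2 → 0 H
Lipinski HBD = 0.
Acceptors: N atoms = 0, O atoms = 3 → HBA = 3.

0, 3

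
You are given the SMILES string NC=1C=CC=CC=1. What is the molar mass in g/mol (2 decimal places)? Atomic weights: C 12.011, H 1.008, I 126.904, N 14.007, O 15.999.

First, the molecular formula is C6H7N (counting implicit H from valence).
  C: 6 × 12.011 = 72.066
  H: 7 × 1.008 = 7.056
  N: 1 × 14.007 = 14.007
Sum: 6×12.011 + 7×1.008 + 1×14.007 = 93.129 → 93.13 g/mol.

93.13 g/mol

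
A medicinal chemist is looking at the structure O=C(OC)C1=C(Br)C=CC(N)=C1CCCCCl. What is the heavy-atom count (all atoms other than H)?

17

Every atom symbol written in the SMILES (organic subset) is one heavy atom; implicit H are not written.
Heavy atoms by element → Br:1, C:12, Cl:1, N:1, O:2.
Total: 17.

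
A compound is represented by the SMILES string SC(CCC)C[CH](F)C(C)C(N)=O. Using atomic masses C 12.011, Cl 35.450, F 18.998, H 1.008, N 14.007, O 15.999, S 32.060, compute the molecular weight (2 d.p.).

207.31 g/mol

First, the molecular formula is C9H18FNOS (counting implicit H from valence).
  C: 9 × 12.011 = 108.099
  F: 1 × 18.998 = 18.998
  H: 18 × 1.008 = 18.144
  N: 1 × 14.007 = 14.007
  O: 1 × 15.999 = 15.999
  S: 1 × 32.060 = 32.060
Sum: 9×12.011 + 1×18.998 + 18×1.008 + 1×14.007 + 1×15.999 + 1×32.060 = 207.307 → 207.31 g/mol.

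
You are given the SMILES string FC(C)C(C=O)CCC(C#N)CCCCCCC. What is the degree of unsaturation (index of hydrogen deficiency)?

3

Degree of unsaturation = (number of rings) + (number of π bonds).
Ring closures in the SMILES: 0.
π bonds: 1 double bond (each 1 DoU), 1 triple bond (each 2 DoU) → 3 DoU from unsaturation.
Total DoU = 0 + 3 = 3.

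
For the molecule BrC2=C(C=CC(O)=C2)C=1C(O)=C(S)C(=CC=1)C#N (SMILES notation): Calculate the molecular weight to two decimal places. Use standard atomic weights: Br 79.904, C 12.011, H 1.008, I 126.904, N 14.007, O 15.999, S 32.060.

322.18 g/mol

First, the molecular formula is C13H8BrNO2S (counting implicit H from valence).
  Br: 1 × 79.904 = 79.904
  C: 13 × 12.011 = 156.143
  H: 8 × 1.008 = 8.064
  N: 1 × 14.007 = 14.007
  O: 2 × 15.999 = 31.998
  S: 1 × 32.060 = 32.060
Sum: 1×79.904 + 13×12.011 + 8×1.008 + 1×14.007 + 2×15.999 + 1×32.060 = 322.176 → 322.18 g/mol.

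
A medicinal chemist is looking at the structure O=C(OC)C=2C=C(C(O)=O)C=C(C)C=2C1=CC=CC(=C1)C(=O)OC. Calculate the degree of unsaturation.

11

Molecular formula: C18H16O6.
DoU = (2C + 2 + N − H − X) / 2, where X is the halogen count and O/S are ignored.
    = (2·18 + 2 + 0 − 16 − 0) / 2 = 22 / 2 = 11.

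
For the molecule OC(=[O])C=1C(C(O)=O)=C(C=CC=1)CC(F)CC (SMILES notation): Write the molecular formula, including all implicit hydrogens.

Walk through each heavy atom and fill implicit hydrogens from standard valence (C 4, N 3, O 2, S 2, halogen 1):
  atom 1: O, bond orders sum to 1 (valence 2) → 1 H
  atom 2: C, bond orders sum to 4 (valence 4) → 0 H
  atom 3: O with explicit H count 0
  atom 4: C, bond orders sum to 4 (valence 4) → 0 H
  atom 5: C, bond orders sum to 4 (valence 4) → 0 H
  atom 6: C, bond orders sum to 4 (valence 4) → 0 H
  atom 7: O, bond orders sum to 1 (valence 2) → 1 H
  atom 8: O, bond orders sum to 2 (valence 2) → 0 H
  atom 9: C, bond orders sum to 4 (valence 4) → 0 H
  atom 10: C, bond orders sum to 3 (valence 4) → 1 H
  atom 11: C, bond orders sum to 3 (valence 4) → 1 H
  atom 12: C, bond orders sum to 3 (valence 4) → 1 H
  atom 13: C, bond orders sum to 2 (valence 4) → 2 H
  atom 14: C, bond orders sum to 3 (valence 4) → 1 H
  atom 15: F (halogen, monovalent) → 0 H
  atom 16: C, bond orders sum to 2 (valence 4) → 2 H
  atom 17: C, bond orders sum to 1 (valence 4) → 3 H
Totals → C:12, H:13, F:1, O:4.

C12H13FO4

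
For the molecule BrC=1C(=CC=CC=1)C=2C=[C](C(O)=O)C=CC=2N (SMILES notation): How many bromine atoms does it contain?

1

Scan the SMILES for Br atoms (remember two-letter symbols like Cl and Br are single atoms).
Bromine count: 1.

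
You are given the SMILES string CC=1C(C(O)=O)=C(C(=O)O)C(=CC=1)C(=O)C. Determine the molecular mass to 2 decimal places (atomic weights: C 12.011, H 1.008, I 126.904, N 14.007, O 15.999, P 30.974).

First, the molecular formula is C11H10O5 (counting implicit H from valence).
  C: 11 × 12.011 = 132.121
  H: 10 × 1.008 = 10.080
  O: 5 × 15.999 = 79.995
Sum: 11×12.011 + 10×1.008 + 5×15.999 = 222.196 → 222.20 g/mol.

222.20 g/mol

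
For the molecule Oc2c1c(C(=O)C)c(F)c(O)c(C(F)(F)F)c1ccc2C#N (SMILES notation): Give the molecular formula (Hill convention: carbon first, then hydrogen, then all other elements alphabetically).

C14H7F4NO3

Walk through each heavy atom and fill implicit hydrogens from standard valence (C 4, N 3, O 2, S 2, halogen 1); for lowercase aromatic atoms, an aromatic c carries 1 H when it has two neighbours and 0 H with three, and aromatic n carries 0 H:
  atom 1: O, bond orders sum to 1 (valence 2) → 1 H
  atom 2: aromatic c, 3 neighbours → 0 H
  atom 3: aromatic c, 3 neighbours → 0 H
  atom 4: aromatic c, 3 neighbours → 0 H
  atom 5: C, bond orders sum to 4 (valence 4) → 0 H
  atom 6: O, bond orders sum to 2 (valence 2) → 0 H
  atom 7: C, bond orders sum to 1 (valence 4) → 3 H
  atom 8: aromatic c, 3 neighbours → 0 H
  atom 9: F (halogen, monovalent) → 0 H
  atom 10: aromatic c, 3 neighbours → 0 H
  atom 11: O, bond orders sum to 1 (valence 2) → 1 H
  atom 12: aromatic c, 3 neighbours → 0 H
  atom 13: C, bond orders sum to 4 (valence 4) → 0 H
  atom 14: F (halogen, monovalent) → 0 H
  atom 15: F (halogen, monovalent) → 0 H
  atom 16: F (halogen, monovalent) → 0 H
  atom 17: aromatic c, 3 neighbours → 0 H
  atom 18: aromatic c, 2 neighbours → 1 H
  atom 19: aromatic c, 2 neighbours → 1 H
  atom 20: aromatic c, 3 neighbours → 0 H
  atom 21: C, bond orders sum to 4 (valence 4) → 0 H
  atom 22: N, bond orders sum to 3 (valence 3) → 0 H
Totals → C:14, H:7, F:4, N:1, O:3.
In Hill order: C14H7F4NO3.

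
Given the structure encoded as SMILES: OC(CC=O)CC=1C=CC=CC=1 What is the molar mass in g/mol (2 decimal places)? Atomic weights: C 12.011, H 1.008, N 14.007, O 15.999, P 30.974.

164.20 g/mol

First, the molecular formula is C10H12O2 (counting implicit H from valence).
  C: 10 × 12.011 = 120.110
  H: 12 × 1.008 = 12.096
  O: 2 × 15.999 = 31.998
Sum: 10×12.011 + 12×1.008 + 2×15.999 = 164.204 → 164.20 g/mol.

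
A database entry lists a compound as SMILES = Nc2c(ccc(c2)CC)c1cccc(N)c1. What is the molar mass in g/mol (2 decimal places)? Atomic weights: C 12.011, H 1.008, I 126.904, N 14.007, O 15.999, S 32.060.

First, the molecular formula is C14H16N2 (counting implicit H from valence).
  C: 14 × 12.011 = 168.154
  H: 16 × 1.008 = 16.128
  N: 2 × 14.007 = 28.014
Sum: 14×12.011 + 16×1.008 + 2×14.007 = 212.296 → 212.30 g/mol.

212.30 g/mol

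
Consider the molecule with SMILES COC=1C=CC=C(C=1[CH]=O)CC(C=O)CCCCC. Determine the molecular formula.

C16H22O3

Walk through each heavy atom and fill implicit hydrogens from standard valence (C 4, N 3, O 2, S 2, halogen 1):
  atom 1: C, bond orders sum to 1 (valence 4) → 3 H
  atom 2: O, bond orders sum to 2 (valence 2) → 0 H
  atom 3: C, bond orders sum to 4 (valence 4) → 0 H
  atom 4: C, bond orders sum to 3 (valence 4) → 1 H
  atom 5: C, bond orders sum to 3 (valence 4) → 1 H
  atom 6: C, bond orders sum to 3 (valence 4) → 1 H
  atom 7: C, bond orders sum to 4 (valence 4) → 0 H
  atom 8: C, bond orders sum to 4 (valence 4) → 0 H
  atom 9: C with explicit H count 1
  atom 10: O, bond orders sum to 2 (valence 2) → 0 H
  atom 11: C, bond orders sum to 2 (valence 4) → 2 H
  atom 12: C, bond orders sum to 3 (valence 4) → 1 H
  atom 13: C, bond orders sum to 3 (valence 4) → 1 H
  atom 14: O, bond orders sum to 2 (valence 2) → 0 H
  atom 15: C, bond orders sum to 2 (valence 4) → 2 H
  atom 16: C, bond orders sum to 2 (valence 4) → 2 H
  atom 17: C, bond orders sum to 2 (valence 4) → 2 H
  atom 18: C, bond orders sum to 2 (valence 4) → 2 H
  atom 19: C, bond orders sum to 1 (valence 4) → 3 H
Totals → C:16, H:22, O:3.
In Hill order: C16H22O3.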